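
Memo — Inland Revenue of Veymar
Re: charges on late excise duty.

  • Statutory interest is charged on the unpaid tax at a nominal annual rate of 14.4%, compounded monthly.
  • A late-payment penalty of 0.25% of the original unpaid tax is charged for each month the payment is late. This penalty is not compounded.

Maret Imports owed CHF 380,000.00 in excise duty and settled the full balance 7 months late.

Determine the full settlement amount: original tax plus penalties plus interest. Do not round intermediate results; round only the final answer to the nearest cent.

CHF 419,742.38

Late-payment penalty = 0.25% × CHF 380,000.00 × 7 mo = CHF 6,650.00
Interest (14.4%/yr ÷ 12 = 1.2%/month): CHF 380,000.00 × ((1 + 0.012)^7 − 1) = CHF 33,092.3802…
Total = CHF 380,000.00 + CHF 6,650.0000 + CHF 33,092.3802… = CHF 419,742.38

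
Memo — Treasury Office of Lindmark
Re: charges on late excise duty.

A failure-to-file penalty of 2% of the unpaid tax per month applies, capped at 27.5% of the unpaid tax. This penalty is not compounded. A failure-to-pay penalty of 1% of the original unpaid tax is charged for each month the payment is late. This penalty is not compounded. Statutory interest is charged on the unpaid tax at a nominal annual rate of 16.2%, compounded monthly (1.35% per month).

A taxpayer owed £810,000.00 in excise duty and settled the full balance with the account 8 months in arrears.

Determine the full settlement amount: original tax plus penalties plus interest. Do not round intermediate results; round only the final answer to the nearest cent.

Failure-to-file: 8 × 2% × £810,000.00 = £129,600.00 (under the 27.5% cap)
Failure-to-pay penalty: 8 × 1% × £810,000.00 = £64,800.00
Interest: £810,000.00 × ((1 + 0.0135)^8 − 1) = £810,000.00 × 0.1132431… = £91,726.9364…
Total = £810,000.00 + £194,400.0000 + £91,726.9364… = £1,096,126.94

£1,096,126.94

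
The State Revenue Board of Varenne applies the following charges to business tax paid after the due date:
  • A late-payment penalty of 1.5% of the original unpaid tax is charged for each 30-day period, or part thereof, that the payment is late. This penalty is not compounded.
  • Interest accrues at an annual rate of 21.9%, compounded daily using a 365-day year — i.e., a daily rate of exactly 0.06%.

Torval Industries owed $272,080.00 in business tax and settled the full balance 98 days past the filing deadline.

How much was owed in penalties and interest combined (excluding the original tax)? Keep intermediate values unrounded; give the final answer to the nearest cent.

$32,797.72

Penalty periods: ⌈98/30⌉ = 4; penalty = 4 × 1.5% × $272,080.00 = $16,324.80
Interest: $272,080.00 × ((1 + 0.0006)^98 − 1) = $272,080.00 × 0.06054441… = $16,472.9220…
Penalties + interest = $16,324.8000 + $16,472.9220… = $32,797.72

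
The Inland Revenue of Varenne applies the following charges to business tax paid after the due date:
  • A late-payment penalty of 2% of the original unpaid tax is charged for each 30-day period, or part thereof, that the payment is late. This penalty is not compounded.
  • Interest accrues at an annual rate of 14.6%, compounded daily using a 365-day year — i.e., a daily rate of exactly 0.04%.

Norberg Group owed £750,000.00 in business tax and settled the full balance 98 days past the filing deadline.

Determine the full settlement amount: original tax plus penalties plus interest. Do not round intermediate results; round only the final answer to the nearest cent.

Penalty periods: ⌈98/30⌉ = 4; penalty = 4 × 2% × £750,000.00 = £60,000.00
Interest: £750,000.00 × ((1 + 0.0004)^98 − 1) = £750,000.00 × 0.03997031… = £29,977.7305…
Total = £750,000.00 + £60,000.0000 + £29,977.7305… = £839,977.73

£839,977.73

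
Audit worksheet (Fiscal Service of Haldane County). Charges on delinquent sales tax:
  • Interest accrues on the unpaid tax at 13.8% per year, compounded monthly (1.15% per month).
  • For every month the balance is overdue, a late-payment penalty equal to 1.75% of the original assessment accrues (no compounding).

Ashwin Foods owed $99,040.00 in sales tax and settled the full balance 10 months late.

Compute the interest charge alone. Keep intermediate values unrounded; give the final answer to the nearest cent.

Interest: $99,040.00 × ((1 + 0.0115)^10 − 1) = $99,040.00 × 0.1211375… = $11,997.4559…

$11,997.46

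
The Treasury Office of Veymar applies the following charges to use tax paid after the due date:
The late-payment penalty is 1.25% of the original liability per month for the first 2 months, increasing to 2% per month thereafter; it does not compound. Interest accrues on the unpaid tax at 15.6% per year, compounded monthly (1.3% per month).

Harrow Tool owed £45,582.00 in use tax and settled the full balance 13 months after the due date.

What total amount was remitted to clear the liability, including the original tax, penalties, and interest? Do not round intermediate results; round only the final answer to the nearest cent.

Penalty, months 1–2: 2 × 1.25% × £45,582.00 = £1,139.55
Penalty, months 3–13: 11 × 2% × £45,582.00 = £10,028.04
Interest: £45,582.00 × ((1 + 0.013)^13 − 1) = £45,582.00 × 0.1828312… = £8,333.8140…
Total = £45,582.00 + £11,167.5900 + £8,333.8140… = £65,083.40

£65,083.40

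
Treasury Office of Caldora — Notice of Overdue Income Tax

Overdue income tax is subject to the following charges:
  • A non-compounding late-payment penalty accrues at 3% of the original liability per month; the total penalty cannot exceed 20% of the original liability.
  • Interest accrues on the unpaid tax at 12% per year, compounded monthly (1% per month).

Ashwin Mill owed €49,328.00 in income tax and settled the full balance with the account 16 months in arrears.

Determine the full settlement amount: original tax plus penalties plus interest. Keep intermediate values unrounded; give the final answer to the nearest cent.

€67,706.56

Penalty (uncapped): 16 × 3% × €49,328.00 = €23,677.44; cap = 20% × €49,328.00 = €9,865.60 → penalty = €9,865.60
Interest: €49,328.00 × ((1 + 0.01)^16 − 1) = €49,328.00 × 0.1725786… = €8,512.9594…
Total = €49,328.00 + €9,865.6000 + €8,512.9594… = €67,706.56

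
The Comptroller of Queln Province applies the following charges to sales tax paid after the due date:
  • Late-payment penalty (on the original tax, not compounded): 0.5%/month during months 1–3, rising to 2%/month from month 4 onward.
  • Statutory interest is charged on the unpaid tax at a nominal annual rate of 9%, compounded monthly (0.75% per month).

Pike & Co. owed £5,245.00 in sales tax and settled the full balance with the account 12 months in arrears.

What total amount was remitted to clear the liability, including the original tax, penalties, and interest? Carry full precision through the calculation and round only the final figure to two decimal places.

£6,759.79

Penalty, months 1–3: 3 × 0.5% × £5,245.00 = £78.68…
Penalty, months 4–12: 9 × 2% × £5,245.00 = £944.10
Interest: £5,245.00 × ((1 + 0.0075)^12 − 1) = £5,245.00 × 0.0938069… = £492.0172…
Total = £5,245.00 + £1,022.7750 + £492.0172… = £6,759.79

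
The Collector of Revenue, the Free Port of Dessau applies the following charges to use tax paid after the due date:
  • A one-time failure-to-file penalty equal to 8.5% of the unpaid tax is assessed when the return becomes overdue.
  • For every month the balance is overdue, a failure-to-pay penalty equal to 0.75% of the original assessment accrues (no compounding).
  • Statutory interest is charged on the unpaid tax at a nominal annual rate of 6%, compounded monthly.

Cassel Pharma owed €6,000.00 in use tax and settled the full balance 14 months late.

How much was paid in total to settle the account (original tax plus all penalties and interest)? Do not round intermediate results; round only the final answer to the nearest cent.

Failure-to-file penalty: 8.5% × €6,000.00 = €510.00
Failure-to-pay penalty = 0.75% × €6,000.00 × 14 mo = €630.00
Interest (6%/yr ÷ 12 = 0.5%/month): €6,000.00 × ((1 + 0.005)^14 − 1) = €433.9268…
Total = €6,000.00 + €1,140.0000 + €433.9268… = €7,573.93

€7,573.93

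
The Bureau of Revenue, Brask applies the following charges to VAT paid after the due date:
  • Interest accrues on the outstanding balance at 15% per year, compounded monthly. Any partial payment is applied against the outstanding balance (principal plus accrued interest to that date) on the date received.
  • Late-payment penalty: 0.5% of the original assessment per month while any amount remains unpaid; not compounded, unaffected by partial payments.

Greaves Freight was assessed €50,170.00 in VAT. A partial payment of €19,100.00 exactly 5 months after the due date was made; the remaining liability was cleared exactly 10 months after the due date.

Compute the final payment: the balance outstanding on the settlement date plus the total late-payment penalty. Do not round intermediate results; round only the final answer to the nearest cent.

Monthly rate = 15% ÷ 12 = 1.25%
Balance at month 5: €50,170.0000 × (1 + 0.0125)^5 = €53,385.0016…
After €19,100.00 payment: €53,385.0016… − €19,100.00 = €34,285.0016…
Balance at month 10: €34,285.0016… × (1 + 0.0125)^5 = €36,482.0584…
Penalty: 10 × 0.5% × €50,170.00 = €2,508.50
Final settlement = outstanding balance + penalty = €36,482.0584… + €2,508.50 = €38,990.56

€38,990.56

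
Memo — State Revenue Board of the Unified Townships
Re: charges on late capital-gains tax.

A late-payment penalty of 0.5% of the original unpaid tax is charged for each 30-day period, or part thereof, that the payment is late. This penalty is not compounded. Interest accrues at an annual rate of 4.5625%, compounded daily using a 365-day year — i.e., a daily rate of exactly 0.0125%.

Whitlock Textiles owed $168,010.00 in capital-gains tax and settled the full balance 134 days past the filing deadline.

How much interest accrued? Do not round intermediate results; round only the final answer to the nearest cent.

$2,837.69

Interest: $168,010.00 × ((1 + 0.000125)^134 − 1) = $168,010.00 × 0.01689000… = $2,837.6895…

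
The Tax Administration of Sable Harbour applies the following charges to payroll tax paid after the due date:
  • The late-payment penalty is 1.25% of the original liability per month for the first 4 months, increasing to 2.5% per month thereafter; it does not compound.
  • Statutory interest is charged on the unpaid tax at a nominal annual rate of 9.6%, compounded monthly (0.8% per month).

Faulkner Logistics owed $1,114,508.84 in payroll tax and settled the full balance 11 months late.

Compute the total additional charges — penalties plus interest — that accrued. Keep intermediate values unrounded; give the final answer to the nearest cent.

$352,860.02

Penalty, months 1–4: 4 × 1.25% × $1,114,508.84 = $55,725.44…
Penalty, months 5–11: 7 × 2.5% × $1,114,508.84 = $195,039.05…
Interest: $1,114,508.84 × ((1 + 0.008)^11 − 1) = $1,114,508.84 × 0.0916058… = $102,095.5262…
Penalties + interest = $250,764.4890 + $102,095.5262… = $352,860.02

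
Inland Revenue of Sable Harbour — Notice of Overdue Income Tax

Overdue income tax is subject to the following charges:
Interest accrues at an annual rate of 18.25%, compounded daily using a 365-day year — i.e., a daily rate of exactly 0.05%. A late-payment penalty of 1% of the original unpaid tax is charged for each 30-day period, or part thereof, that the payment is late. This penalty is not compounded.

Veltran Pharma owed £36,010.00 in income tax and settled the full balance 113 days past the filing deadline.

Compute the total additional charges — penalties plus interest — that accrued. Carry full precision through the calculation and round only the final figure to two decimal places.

£3,533.00

Penalty periods: ⌈113/30⌉ = 4; penalty = 4 × 1% × £36,010.00 = £1,440.40
Interest: £36,010.00 × ((1 + 0.0005)^113 − 1) = £36,010.00 × 0.05811167… = £2,092.6014…
Penalties + interest = £1,440.4000 + £2,092.6014… = £3,533.00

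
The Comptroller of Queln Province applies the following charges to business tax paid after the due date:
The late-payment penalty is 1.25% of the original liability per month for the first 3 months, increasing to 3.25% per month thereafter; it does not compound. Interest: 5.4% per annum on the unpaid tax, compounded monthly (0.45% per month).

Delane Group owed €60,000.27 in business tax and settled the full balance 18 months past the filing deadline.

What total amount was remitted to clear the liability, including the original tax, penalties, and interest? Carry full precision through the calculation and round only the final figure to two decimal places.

Penalty, months 1–3: 3 × 1.25% × €60,000.27 = €2,250.01…
Penalty, months 4–18: 15 × 3.25% × €60,000.27 = €29,250.13…
Interest: €60,000.27 × ((1 + 0.0045)^18 − 1) = €60,000.27 × 0.0841739… = €5,050.4555…
Total = €60,000.27 + €31,500.1418… + €5,050.4555… = €96,550.87

€96,550.87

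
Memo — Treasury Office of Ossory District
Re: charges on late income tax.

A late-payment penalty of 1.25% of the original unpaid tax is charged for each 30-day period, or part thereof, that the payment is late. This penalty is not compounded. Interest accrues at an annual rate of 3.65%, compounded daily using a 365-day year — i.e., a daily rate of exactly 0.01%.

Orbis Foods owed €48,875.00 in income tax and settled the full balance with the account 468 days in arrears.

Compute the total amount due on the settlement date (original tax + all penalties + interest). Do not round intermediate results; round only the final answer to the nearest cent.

€60,991.60

Penalty periods: ⌈468/30⌉ = 16; penalty = 16 × 1.25% × €48,875.00 = €9,775.00
Interest: €48,875.00 × ((1 + 0.0001)^468 − 1) = €48,875.00 × 0.04790995… = €2,341.5990…
Total = €48,875.00 + €9,775.0000 + €2,341.5990… = €60,991.60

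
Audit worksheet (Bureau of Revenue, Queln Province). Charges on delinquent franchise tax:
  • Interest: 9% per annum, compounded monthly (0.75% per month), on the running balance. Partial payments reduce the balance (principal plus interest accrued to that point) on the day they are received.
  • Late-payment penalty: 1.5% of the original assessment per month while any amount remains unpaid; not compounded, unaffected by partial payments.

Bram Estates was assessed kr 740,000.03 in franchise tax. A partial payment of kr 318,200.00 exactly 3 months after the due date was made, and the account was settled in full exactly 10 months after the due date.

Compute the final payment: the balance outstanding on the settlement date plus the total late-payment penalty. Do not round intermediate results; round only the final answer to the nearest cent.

Balance at month 3: kr 740,000.0300 × (1 + 0.0075)^3 = kr 756,775.2179…
After kr 318,200.00 payment: kr 756,775.2179… − kr 318,200.00 = kr 438,575.2179…
Balance at month 10: kr 438,575.2179… × (1 + 0.0075)^7 = kr 462,125.0084…
Penalty: 10 × 1.5% × kr 740,000.03 = kr 111,000.00…
Final settlement = outstanding balance + penalty = kr 462,125.0084… + kr 111,000.00… = kr 573,125.01

kr 573,125.01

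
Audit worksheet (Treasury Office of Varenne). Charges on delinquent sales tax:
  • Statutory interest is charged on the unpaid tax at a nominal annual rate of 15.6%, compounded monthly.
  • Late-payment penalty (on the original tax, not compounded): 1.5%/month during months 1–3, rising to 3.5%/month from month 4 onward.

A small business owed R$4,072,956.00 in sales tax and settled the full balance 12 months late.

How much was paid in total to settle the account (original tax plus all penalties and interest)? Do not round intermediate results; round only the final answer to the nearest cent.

Penalty, months 1–3: 3 × 1.5% × R$4,072,956.00 = R$183,283.02
Penalty, months 4–12: 9 × 3.5% × R$4,072,956.00 = R$1,282,981.14
Interest (15.6%/yr ÷ 12 = 1.3%/month): R$4,072,956.00 × ((1 + 0.013)^12 − 1) = R$682,838.3081…
Total = R$4,072,956.00 + R$1,466,264.1600 + R$682,838.3081… = R$6,222,058.47

R$6,222,058.47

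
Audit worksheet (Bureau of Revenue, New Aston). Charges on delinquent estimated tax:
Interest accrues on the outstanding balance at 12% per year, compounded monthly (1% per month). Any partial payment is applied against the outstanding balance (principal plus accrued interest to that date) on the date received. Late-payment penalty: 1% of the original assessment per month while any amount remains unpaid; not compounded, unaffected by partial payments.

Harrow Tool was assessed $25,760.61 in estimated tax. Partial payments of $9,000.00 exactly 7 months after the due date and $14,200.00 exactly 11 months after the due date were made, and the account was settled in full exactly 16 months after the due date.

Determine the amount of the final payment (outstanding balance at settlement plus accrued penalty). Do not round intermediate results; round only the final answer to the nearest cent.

Balance at month 7: $25,760.6100 × (1 + 0.01)^7 = $27,618.8607…
After $9,000.00 payment: $27,618.8607… − $9,000.00 = $18,618.8607…
Balance at month 11: $18,618.8607… × (1 + 0.01)^4 = $19,374.8611…
After $14,200.00 payment: $19,374.8611… − $14,200.00 = $5,174.8611…
Balance at month 16: $5,174.8611… × (1 + 0.01)^5 = $5,438.8310…
Penalty: 16 × 1% × $25,760.61 = $4,121.70…
Final settlement = outstanding balance + penalty = $5,438.8310… + $4,121.70… = $9,560.53

$9,560.53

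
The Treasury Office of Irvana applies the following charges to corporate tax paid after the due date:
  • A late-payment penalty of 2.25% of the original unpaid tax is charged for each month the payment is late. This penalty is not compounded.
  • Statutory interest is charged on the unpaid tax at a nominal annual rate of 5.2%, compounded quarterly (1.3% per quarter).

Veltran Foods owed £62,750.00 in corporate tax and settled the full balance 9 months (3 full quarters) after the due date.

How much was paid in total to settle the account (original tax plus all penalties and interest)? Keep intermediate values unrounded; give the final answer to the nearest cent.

£77,936.08

Late-payment penalty = 2.25% × £62,750.00 × 9 mo = £12,706.88…
Interest: £62,750.00 × ((1 + 0.013)^3 − 1) = £62,750.00 × 0.0395092… = £2,479.2021…
Total = £62,750.00 + £12,706.8750 + £2,479.2021… = £77,936.08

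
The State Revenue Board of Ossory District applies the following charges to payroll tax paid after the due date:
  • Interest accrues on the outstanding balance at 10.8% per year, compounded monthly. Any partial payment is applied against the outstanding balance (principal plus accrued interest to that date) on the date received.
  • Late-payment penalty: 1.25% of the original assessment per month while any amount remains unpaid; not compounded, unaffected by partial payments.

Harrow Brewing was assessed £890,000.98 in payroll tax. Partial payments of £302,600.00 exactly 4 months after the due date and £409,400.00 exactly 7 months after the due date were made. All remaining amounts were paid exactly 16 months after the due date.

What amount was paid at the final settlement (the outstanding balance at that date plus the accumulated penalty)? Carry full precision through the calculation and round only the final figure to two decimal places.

£424,457.67

Monthly rate = 10.8% ÷ 12 = 0.9%
Balance at month 4: £890,000.9800 × (1 + 0.009)^4 = £922,476.1568…
After £302,600.00 payment: £922,476.1568… − £302,600.00 = £619,876.1568…
Balance at month 7: £619,876.1568… × (1 + 0.009)^3 = £636,763.8949…
After £409,400.00 payment: £636,763.8949… − £409,400.00 = £227,363.8949…
Balance at month 16: £227,363.8949… × (1 + 0.009)^9 = £246,457.4760…
Penalty: 16 × 1.25% × £890,000.98 = £178,000.20…
Final settlement = outstanding balance + penalty = £246,457.4760… + £178,000.20… = £424,457.67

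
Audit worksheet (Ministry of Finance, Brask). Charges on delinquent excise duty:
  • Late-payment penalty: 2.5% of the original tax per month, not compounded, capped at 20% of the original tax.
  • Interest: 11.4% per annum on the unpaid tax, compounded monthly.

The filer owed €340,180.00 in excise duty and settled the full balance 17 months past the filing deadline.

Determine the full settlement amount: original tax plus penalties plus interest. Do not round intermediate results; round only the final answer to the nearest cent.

€467,535.53

Penalty (uncapped): 17 × 2.5% × €340,180.00 = €144,576.50; cap = 20% × €340,180.00 = €68,036.00 → penalty = €68,036.00
Interest (11.4%/yr ÷ 12 = 0.95%/month): €340,180.00 × ((1 + 0.0095)^17 − 1) = €59,319.5299…
Total = €340,180.00 + €68,036.0000 + €59,319.5299… = €467,535.53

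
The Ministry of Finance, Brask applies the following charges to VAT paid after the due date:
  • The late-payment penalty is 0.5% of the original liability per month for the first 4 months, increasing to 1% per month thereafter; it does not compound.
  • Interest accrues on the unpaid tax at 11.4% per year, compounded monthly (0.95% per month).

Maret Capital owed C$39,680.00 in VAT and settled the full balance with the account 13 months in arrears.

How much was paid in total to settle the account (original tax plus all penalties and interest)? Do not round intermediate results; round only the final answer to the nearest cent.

Penalty, months 1–4: 4 × 0.5% × C$39,680.00 = C$793.60
Penalty, months 5–13: 9 × 1% × C$39,680.00 = C$3,571.20
Interest: C$39,680.00 × ((1 + 0.0095)^13 − 1) = C$39,680.00 × 0.1307906… = C$5,189.7724…
Total = C$39,680.00 + C$4,364.8000 + C$5,189.7724… = C$49,234.57

C$49,234.57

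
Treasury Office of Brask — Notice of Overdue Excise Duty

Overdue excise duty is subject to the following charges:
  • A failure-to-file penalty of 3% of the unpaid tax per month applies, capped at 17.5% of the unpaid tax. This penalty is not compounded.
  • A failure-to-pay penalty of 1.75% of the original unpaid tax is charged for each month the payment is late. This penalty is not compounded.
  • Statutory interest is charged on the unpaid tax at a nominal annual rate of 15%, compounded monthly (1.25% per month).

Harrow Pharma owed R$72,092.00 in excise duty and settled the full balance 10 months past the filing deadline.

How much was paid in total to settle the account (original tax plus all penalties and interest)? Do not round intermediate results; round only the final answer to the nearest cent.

R$106,859.87

Failure-to-file: 10 × 3% × R$72,092.00 = R$21,627.60, capped at 17.5% × R$72,092.00 = R$12,616.10
Failure-to-pay penalty = 1.75% × R$72,092.00 × 10 mo = R$12,616.10
Interest: R$72,092.00 × ((1 + 0.0125)^10 − 1) = R$72,092.00 × 0.1322708… = R$9,535.6687…
Total = R$72,092.00 + R$25,232.2000 + R$9,535.6687… = R$106,859.87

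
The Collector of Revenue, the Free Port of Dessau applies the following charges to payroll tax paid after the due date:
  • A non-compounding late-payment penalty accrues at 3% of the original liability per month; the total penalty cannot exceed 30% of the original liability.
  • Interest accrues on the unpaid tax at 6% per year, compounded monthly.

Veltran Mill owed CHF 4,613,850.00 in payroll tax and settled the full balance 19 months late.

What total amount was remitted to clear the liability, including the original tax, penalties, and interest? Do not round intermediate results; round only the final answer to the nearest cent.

Penalty (uncapped): 19 × 3% × CHF 4,613,850.00 = CHF 2,629,894.50; cap = 30% × CHF 4,613,850.00 = CHF 1,384,155.00 → penalty = CHF 1,384,155.00
Interest (6%/yr ÷ 12 = 0.5%/month): CHF 4,613,850.00 × ((1 + 0.005)^19 − 1) = CHF 458,610.1580…
Total = CHF 4,613,850.00 + CHF 1,384,155.0000 + CHF 458,610.1580… = CHF 6,456,615.16

CHF 6,456,615.16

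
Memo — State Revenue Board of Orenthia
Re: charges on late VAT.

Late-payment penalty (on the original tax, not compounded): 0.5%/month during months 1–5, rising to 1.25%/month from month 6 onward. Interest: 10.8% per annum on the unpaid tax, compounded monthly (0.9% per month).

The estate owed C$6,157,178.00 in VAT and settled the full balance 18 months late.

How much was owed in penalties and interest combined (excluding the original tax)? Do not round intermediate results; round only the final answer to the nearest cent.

Penalty, months 1–5: 5 × 0.5% × C$6,157,178.00 = C$153,929.45
Penalty, months 6–18: 13 × 1.25% × C$6,157,178.00 = C$1,000,541.43…
Interest: C$6,157,178.00 × ((1 + 0.009)^18 − 1) = C$6,157,178.00 × 0.1750085… = C$1,077,558.2189…
Penalties + interest = C$1,154,470.8750 + C$1,077,558.2189… = C$2,232,029.09

C$2,232,029.09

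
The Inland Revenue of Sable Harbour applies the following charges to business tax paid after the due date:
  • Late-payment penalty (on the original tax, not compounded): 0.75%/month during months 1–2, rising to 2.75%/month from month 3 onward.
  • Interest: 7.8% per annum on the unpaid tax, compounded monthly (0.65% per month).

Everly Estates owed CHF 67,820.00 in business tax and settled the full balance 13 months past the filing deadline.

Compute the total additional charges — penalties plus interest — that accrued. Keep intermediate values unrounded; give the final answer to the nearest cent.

CHF 27,492.56

Penalty, months 1–2: 2 × 0.75% × CHF 67,820.00 = CHF 1,017.30
Penalty, months 3–13: 11 × 2.75% × CHF 67,820.00 = CHF 20,515.55
Interest: CHF 67,820.00 × ((1 + 0.0065)^13 − 1) = CHF 67,820.00 × 0.0878753… = CHF 5,959.7052…
Penalties + interest = CHF 21,532.8500 + CHF 5,959.7052… = CHF 27,492.56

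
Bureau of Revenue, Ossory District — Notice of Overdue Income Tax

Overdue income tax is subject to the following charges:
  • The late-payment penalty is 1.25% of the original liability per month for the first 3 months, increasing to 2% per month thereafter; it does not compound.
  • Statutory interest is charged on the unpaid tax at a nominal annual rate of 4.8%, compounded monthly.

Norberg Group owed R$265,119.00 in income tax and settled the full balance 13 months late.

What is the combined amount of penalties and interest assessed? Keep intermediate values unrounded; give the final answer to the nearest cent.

R$77,087.72

Penalty, months 1–3: 3 × 1.25% × R$265,119.00 = R$9,941.96…
Penalty, months 4–13: 10 × 2% × R$265,119.00 = R$53,023.80
Interest (4.8%/yr ÷ 12 = 0.4%/month): R$265,119.00 × ((1 + 0.004)^13 − 1) = R$14,121.9581…
Penalties + interest = R$62,965.7625 + R$14,121.9581… = R$77,087.72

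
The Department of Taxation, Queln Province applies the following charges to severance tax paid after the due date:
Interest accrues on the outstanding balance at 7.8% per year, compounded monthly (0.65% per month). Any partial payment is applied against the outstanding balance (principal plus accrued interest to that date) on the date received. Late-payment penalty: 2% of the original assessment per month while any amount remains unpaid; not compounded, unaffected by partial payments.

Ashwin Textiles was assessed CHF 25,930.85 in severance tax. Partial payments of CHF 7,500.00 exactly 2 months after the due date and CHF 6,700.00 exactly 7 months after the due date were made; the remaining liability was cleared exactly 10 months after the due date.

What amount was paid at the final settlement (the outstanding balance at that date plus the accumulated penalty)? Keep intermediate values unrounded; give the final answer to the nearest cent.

Balance at month 2: CHF 25,930.8500 × (1 + 0.0065)^2 = CHF 26,269.0466…
After CHF 7,500.00 payment: CHF 26,269.0466… − CHF 7,500.00 = CHF 18,769.0466…
Balance at month 7: CHF 18,769.0466… × (1 + 0.0065)^5 = CHF 19,387.0223…
After CHF 6,700.00 payment: CHF 19,387.0223… − CHF 6,700.00 = CHF 12,687.0223…
Balance at month 10: CHF 12,687.0223… × (1 + 0.0065)^3 = CHF 12,936.0308…
Penalty: 10 × 2% × CHF 25,930.85 = CHF 5,186.17
Final settlement = outstanding balance + penalty = CHF 12,936.0308… + CHF 5,186.17 = CHF 18,122.20

CHF 18,122.20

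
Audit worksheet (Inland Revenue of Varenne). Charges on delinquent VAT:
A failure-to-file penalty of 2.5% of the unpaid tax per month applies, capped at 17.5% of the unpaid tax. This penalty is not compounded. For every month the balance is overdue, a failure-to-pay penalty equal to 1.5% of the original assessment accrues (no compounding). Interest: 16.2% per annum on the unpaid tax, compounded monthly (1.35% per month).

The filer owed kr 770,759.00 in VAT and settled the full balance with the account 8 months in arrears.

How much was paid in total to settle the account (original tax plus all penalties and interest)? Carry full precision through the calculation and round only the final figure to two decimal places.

kr 1,085,416.07

Failure-to-file: 8 × 2.5% × kr 770,759.00 = kr 154,151.80, capped at 17.5% × kr 770,759.00 = kr 134,882.83…
Failure-to-pay penalty: 8 × 1.5% × kr 770,759.00 = kr 92,491.08
Interest: kr 770,759.00 × ((1 + 0.0135)^8 − 1) = kr 770,759.00 × 0.1132431… = kr 87,283.1627…
Total = kr 770,759.00 + kr 227,373.9050 + kr 87,283.1627… = kr 1,085,416.07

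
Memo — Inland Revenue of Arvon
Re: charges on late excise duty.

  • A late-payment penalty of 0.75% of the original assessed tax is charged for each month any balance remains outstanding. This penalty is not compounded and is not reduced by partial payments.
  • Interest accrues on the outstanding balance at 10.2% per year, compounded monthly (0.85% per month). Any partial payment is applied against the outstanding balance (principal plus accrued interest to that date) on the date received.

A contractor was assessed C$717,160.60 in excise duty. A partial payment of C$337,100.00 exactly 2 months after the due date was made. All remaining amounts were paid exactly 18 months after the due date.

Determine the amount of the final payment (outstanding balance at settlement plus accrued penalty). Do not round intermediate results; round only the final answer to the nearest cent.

C$546,014.19

Balance at month 2: C$717,160.6000 × (1 + 0.0085)^2 = C$729,404.1451…
After C$337,100.00 payment: C$729,404.1451… − C$337,100.00 = C$392,304.1451…
Balance at month 18: C$392,304.1451… × (1 + 0.0085)^16 = C$449,197.5074…
Penalty: 18 × 0.75% × C$717,160.60 = C$96,816.68…
Final settlement = outstanding balance + penalty = C$449,197.5074… + C$96,816.68… = C$546,014.19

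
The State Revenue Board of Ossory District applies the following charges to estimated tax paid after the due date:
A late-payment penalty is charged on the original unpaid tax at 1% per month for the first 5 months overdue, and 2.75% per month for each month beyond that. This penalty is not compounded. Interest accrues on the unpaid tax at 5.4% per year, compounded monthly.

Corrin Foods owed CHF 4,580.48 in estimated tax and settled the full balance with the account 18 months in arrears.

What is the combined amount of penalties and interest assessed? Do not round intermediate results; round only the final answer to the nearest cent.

CHF 2,252.10

Penalty, months 1–5: 5 × 1% × CHF 4,580.48 = CHF 229.02…
Penalty, months 6–18: 13 × 2.75% × CHF 4,580.48 = CHF 1,637.52…
Interest (5.4%/yr ÷ 12 = 0.45%/month): CHF 4,580.48 × ((1 + 0.0045)^18 − 1) = CHF 385.5568…
Penalties + interest = CHF 1,866.5456 + CHF 385.5568… = CHF 2,252.10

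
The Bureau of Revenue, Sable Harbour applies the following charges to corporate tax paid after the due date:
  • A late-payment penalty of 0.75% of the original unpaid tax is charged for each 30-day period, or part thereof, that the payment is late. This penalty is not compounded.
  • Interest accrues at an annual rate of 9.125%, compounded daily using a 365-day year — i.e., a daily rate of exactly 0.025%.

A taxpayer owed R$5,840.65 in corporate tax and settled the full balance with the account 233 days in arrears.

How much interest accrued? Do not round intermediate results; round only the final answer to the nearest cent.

Interest: R$5,840.65 × ((1 + 0.00025)^233 − 1) = R$5,840.65 × 0.05997224… = R$350.2769…

R$350.28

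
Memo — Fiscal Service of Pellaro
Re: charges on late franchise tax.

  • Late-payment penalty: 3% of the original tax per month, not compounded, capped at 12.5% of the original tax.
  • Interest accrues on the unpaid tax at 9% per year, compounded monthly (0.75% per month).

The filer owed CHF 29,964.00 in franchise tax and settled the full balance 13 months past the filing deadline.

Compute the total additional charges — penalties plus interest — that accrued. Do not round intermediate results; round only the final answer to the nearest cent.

Penalty (uncapped): 13 × 3% × CHF 29,964.00 = CHF 11,685.96; cap = 12.5% × CHF 29,964.00 = CHF 3,745.50 → penalty = CHF 3,745.50
Interest: CHF 29,964.00 × ((1 + 0.0075)^13 − 1) = CHF 29,964.00 × 0.1020104… = CHF 3,056.6411…
Penalties + interest = CHF 3,745.5000 + CHF 3,056.6411… = CHF 6,802.14

CHF 6,802.14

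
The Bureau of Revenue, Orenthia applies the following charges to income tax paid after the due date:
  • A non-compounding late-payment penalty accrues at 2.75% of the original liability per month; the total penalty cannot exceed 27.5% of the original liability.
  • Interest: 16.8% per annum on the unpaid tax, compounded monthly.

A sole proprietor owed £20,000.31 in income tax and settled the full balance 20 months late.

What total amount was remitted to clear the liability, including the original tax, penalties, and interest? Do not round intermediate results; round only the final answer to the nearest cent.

£31,911.75

Penalty (uncapped): 20 × 2.75% × £20,000.31 = £11,000.17…; cap = 27.5% × £20,000.31 = £5,500.09… → penalty = £5,500.09…
Interest (16.8%/yr ÷ 12 = 1.4%/month): £20,000.31 × ((1 + 0.014)^20 − 1) = £6,411.3579…
Total = £20,000.31 + £5,500.0853… + £6,411.3579… = £31,911.75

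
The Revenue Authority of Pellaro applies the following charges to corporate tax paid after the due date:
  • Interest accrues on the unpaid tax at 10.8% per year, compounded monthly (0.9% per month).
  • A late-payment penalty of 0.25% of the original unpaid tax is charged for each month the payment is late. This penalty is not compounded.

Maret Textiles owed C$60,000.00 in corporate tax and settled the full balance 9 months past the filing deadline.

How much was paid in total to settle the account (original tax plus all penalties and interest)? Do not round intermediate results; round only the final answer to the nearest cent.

Late-payment penalty = 0.25% × C$60,000.00 × 9 mo = C$1,350.00
Interest: C$60,000.00 × ((1 + 0.009)^9 − 1) = C$60,000.00 × 0.0839781… = C$5,038.6842…
Total = C$60,000.00 + C$1,350.0000 + C$5,038.6842… = C$66,388.68

C$66,388.68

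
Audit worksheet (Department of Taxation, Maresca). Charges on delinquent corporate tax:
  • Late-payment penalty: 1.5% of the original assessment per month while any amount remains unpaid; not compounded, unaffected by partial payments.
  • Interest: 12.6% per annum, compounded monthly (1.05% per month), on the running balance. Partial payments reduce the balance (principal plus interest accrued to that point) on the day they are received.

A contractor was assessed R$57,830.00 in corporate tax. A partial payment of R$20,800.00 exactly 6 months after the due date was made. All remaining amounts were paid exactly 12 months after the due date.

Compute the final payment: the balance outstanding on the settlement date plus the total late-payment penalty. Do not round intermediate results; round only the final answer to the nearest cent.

Balance at month 6: R$57,830.0000 × (1 + 0.0105)^6 = R$61,570.2759…
After R$20,800.00 payment: R$61,570.2759… − R$20,800.00 = R$40,770.2759…
Balance at month 12: R$40,770.2759… × (1 + 0.0105)^6 = R$43,407.1785…
Penalty: 12 × 1.5% × R$57,830.00 = R$10,409.40
Final settlement = outstanding balance + penalty = R$43,407.1785… + R$10,409.40 = R$53,816.58

R$53,816.58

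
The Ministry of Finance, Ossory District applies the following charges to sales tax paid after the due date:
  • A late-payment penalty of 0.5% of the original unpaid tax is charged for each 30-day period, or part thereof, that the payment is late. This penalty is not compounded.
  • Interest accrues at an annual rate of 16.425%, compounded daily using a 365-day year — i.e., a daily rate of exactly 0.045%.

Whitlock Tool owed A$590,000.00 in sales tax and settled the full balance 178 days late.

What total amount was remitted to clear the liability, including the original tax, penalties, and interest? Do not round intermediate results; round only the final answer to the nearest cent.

Penalty periods: ⌈178/30⌉ = 6; penalty = 6 × 0.5% × A$590,000.00 = A$17,700.00
Interest: A$590,000.00 × ((1 + 0.00045)^178 − 1) = A$590,000.00 × 0.08337588… = A$49,191.7706…
Total = A$590,000.00 + A$17,700.0000 + A$49,191.7706… = A$656,891.77

A$656,891.77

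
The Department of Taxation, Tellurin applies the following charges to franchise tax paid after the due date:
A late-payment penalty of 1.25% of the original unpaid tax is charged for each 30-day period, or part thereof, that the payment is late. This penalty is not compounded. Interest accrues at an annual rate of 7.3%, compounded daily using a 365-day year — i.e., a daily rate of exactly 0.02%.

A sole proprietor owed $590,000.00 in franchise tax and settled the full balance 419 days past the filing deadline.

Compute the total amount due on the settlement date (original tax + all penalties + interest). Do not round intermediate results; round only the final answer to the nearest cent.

Penalty periods: ⌈419/30⌉ = 14; penalty = 14 × 1.25% × $590,000.00 = $103,250.00
Interest: $590,000.00 × ((1 + 0.0002)^419 − 1) = $590,000.00 × 0.08740228… = $51,567.3443…
Total = $590,000.00 + $103,250.0000 + $51,567.3443… = $744,817.34

$744,817.34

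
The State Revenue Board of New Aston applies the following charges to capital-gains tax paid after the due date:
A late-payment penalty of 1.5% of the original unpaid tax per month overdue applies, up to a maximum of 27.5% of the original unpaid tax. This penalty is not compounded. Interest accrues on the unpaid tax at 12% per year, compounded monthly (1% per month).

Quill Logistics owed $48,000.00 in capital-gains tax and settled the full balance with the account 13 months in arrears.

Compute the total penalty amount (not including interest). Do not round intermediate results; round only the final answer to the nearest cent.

$9,360.00

Penalty: 13 × 1.5% × $48,000.00 = $9,360.00 (below the 27.5% cap of $13,200.00)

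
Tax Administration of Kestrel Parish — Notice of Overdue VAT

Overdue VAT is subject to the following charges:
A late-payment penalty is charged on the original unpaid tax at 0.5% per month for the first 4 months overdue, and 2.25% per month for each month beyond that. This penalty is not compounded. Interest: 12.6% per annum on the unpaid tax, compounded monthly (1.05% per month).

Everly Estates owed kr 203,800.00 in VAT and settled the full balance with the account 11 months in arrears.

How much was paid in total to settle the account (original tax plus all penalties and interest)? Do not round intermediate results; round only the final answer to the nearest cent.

Penalty, months 1–4: 4 × 0.5% × kr 203,800.00 = kr 4,076.00
Penalty, months 5–11: 7 × 2.25% × kr 203,800.00 = kr 32,098.50
Interest: kr 203,800.00 × ((1 + 0.0105)^11 − 1) = kr 203,800.00 × 0.1217588… = kr 24,814.4493…
Total = kr 203,800.00 + kr 36,174.5000 + kr 24,814.4493… = kr 264,788.95

kr 264,788.95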